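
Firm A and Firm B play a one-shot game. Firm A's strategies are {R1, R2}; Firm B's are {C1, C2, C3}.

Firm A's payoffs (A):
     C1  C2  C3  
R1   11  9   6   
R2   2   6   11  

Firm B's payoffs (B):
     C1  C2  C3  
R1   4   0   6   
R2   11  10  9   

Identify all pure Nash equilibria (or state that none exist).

A profile is a Nash equilibrium when each player is best-responding to the other.
Firm A's best responses — vs C1: R1 (payoff 11); vs C2: R1 (payoff 9); vs C3: R2 (payoff 11).
Firm B's best responses — vs R1: C3 (payoff 6); vs R2: C1 (payoff 11).
No cell has both players best-responding. For instance, Firm A's best reply to C1 is R1, but against R1 Firm B prefers C3 over C1.

No pure-strategy Nash equilibrium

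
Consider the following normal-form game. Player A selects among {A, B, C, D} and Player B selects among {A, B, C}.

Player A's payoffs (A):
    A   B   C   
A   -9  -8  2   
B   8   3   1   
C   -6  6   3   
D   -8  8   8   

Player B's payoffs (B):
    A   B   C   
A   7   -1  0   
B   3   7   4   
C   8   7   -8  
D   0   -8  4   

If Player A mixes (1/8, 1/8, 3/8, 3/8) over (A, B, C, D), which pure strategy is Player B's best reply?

A

Player B's best reply maximizes expected payoff against the mix.
A: (1/8)·7 + (1/8)·3 + (3/8)·8 + (3/8)·0 = 17/4
B: (1/8)·(-1) + (1/8)·7 + (3/8)·7 + (3/8)·(-8) = 3/8
C: (1/8)·0 + (1/8)·4 + (3/8)·(-8) + (3/8)·4 = -1
Highest expected payoff is 17/4, from A.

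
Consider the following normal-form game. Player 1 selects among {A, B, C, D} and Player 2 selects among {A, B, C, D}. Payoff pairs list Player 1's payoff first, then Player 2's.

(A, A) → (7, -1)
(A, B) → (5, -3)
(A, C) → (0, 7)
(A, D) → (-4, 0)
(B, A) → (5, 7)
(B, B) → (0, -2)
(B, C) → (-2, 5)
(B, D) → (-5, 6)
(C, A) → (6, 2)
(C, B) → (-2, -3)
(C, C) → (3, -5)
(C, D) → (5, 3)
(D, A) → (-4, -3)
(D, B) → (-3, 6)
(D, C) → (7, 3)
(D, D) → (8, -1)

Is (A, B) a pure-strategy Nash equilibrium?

No

Holding Player 2 at B: Player 1 gets 5 from A, versus 0 from B, -2 from C, -3 from D. No profitable deviation for Player 1.
Holding Player 1 at A: Player 2 gets -3 from B but could get 7 by switching to C. Player 2 has a profitable deviation.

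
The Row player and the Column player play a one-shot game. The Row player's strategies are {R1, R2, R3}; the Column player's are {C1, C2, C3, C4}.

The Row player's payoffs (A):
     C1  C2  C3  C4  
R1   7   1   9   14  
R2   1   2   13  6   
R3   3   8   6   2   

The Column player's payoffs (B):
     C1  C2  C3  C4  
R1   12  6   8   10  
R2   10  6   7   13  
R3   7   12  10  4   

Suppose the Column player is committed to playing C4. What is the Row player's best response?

With the Column player fixed at C4, the Row player's payoffs are: R1 → 14, R2 → 6, R3 → 2.
The maximum is 14, achieved by R1.

R1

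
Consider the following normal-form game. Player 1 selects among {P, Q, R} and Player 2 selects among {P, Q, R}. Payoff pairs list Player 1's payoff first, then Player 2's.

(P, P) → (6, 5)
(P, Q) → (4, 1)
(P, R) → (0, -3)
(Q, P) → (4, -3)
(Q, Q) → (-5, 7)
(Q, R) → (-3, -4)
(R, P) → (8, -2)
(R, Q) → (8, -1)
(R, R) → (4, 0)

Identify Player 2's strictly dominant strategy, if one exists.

A strategy is strictly dominant if it gives Player 2 a strictly higher payoff than every other strategy, against every choice by the opponent.
P is not dominant: against Q, Q gives 7 > -3.
Q is not dominant: against P, P gives 5 > 1.
R is not dominant: against P, P gives 5 > -3.
No single strategy is best against every opponent action.

None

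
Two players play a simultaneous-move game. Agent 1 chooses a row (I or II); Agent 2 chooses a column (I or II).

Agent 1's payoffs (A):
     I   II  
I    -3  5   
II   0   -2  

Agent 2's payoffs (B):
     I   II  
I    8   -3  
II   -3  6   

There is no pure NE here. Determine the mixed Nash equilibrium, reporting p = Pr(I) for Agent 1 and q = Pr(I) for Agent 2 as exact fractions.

p = 9/20, q = 7/10

In a mixed NE each player is indifferent between their pure strategies, so the opponent's mix sets the indifference.
Agent 2 indifferent between I and II: p·8 + (1−p)·(-3) = p·(-3) + (1−p)·6 ⟹ (-3) + 11p = 6 + (-9)p ⟹ p = 9/20.
Agent 1 indifferent between I and II: q·(-3) + (1−q)·5 = q·0 + (1−q)·(-2) ⟹ 5 + (-8)q = (-2) + 2q ⟹ q = 7/10.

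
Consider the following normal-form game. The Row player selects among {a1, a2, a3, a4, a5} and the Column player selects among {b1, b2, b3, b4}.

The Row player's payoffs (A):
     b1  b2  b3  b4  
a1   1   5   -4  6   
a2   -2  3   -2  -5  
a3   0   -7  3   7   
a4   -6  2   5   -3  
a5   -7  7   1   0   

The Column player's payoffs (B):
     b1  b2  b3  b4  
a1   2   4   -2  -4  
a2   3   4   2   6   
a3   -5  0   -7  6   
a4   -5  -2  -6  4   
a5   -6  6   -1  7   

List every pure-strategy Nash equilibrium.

(a3, b4)

Check mutual best responses: a cell is a NE iff neither player can gain by unilaterally deviating.
The Row player's best responses — vs b1: a1 (payoff 1); vs b2: a5 (payoff 7); vs b3: a4 (payoff 5); vs b4: a3 (payoff 7).
The Column player's best responses — vs a1: b2 (payoff 4); vs a2: b4 (payoff 6); vs a3: b4 (payoff 6); vs a4: b4 (payoff 4); vs a5: b4 (payoff 7).
The only mutual best response is (a3, b4); neither player gains by switching there.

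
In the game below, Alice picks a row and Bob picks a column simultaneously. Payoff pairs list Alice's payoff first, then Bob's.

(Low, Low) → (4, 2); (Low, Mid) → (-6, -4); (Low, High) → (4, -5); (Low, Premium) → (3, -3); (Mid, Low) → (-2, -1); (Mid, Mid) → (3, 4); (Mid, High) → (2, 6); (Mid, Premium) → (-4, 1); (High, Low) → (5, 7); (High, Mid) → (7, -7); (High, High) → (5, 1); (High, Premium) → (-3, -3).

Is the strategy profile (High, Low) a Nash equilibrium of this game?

Holding Bob at Low: Alice gets 5 from High, versus 4 from Low, -2 from Mid. No profitable deviation for Alice.
Holding Alice at High: Bob gets 7 from Low, versus -7 from Mid, 1 from High, -3 from Premium. No profitable deviation for Bob either.

Yes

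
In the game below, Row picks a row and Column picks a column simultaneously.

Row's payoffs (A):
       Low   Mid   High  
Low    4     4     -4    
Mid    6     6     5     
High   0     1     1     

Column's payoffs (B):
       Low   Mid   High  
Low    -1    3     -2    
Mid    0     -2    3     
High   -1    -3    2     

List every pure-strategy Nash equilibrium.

A profile is a Nash equilibrium when each player is best-responding to the other.
Row's best responses — vs Low: Mid (payoff 6); vs Mid: Mid (payoff 6); vs High: Mid (payoff 5).
Column's best responses — vs Low: Mid (payoff 3); vs Mid: High (payoff 3); vs High: High (payoff 2).
The only mutual best response is (Mid, High); neither player gains by switching there.

(Mid, High)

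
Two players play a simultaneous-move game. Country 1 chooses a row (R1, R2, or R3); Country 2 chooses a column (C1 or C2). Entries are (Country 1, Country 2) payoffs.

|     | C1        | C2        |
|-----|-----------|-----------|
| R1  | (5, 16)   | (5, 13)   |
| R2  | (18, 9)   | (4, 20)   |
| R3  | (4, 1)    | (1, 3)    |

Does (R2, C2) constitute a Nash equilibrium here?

No

Holding Country 2 at C2: Country 1 gets 4 from R2 but could get 5 by switching to R1. Country 1 has a profitable deviation.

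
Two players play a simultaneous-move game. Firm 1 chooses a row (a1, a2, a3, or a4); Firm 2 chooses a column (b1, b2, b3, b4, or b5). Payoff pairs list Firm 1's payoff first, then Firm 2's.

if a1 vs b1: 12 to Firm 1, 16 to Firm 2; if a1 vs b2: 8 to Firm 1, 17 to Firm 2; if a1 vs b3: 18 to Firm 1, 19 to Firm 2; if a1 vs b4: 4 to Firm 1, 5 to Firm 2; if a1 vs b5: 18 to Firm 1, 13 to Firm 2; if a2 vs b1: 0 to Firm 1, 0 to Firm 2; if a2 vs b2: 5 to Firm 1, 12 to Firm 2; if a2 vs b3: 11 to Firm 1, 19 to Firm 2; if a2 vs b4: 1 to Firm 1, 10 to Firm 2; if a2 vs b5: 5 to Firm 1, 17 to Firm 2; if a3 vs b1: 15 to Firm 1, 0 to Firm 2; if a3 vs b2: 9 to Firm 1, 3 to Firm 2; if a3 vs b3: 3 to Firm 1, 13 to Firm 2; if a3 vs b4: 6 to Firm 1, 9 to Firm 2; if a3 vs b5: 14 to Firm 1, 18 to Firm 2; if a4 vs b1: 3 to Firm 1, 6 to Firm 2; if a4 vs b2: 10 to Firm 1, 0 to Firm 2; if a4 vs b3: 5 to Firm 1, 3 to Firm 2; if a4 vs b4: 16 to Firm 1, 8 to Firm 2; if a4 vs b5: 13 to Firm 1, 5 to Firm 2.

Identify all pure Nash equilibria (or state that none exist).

(a1, b3) and (a4, b4)

A profile is a Nash equilibrium when each player is best-responding to the other.
Firm 1's best responses — vs b1: a3 (payoff 15); vs b2: a4 (payoff 10); vs b3: a1 (payoff 18); vs b4: a4 (payoff 16); vs b5: a1 (payoff 18).
Firm 2's best responses — vs a1: b3 (payoff 19); vs a2: b3 (payoff 19); vs a3: b5 (payoff 18); vs a4: b4 (payoff 8).
Mutual best responses occur at (a1, b3) and (a4, b4); at each, neither player gains by switching.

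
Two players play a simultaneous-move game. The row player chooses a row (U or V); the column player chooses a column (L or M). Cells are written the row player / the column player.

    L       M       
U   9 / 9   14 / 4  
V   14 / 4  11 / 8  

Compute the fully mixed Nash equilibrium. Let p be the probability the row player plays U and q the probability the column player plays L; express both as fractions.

In a mixed NE each player is indifferent between their pure strategies, so the opponent's mix sets the indifference.
The column player indifferent between L and M: p·9 + (1−p)·4 = p·4 + (1−p)·8 ⟹ 4 + 5p = 8 + (-4)p ⟹ p = 4/9.
The row player indifferent between U and V: q·9 + (1−q)·14 = q·14 + (1−q)·11 ⟹ 14 + (-5)q = 11 + 3q ⟹ q = 3/8.

p = 4/9, q = 3/8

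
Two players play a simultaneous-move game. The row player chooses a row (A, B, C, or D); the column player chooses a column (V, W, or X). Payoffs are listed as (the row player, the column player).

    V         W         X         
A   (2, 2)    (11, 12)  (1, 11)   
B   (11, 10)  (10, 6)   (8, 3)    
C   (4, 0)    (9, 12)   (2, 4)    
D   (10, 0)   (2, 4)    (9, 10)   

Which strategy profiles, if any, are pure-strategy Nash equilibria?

(A, W), (B, V), and (D, X)

A profile is a Nash equilibrium when each player is best-responding to the other.
The row player's best responses — vs V: B (payoff 11); vs W: A (payoff 11); vs X: D (payoff 9).
The column player's best responses — vs A: W (payoff 12); vs B: V (payoff 10); vs C: W (payoff 12); vs D: X (payoff 10).
Mutual best responses occur at (A, W), (B, V), and (D, X); at each, neither player gains by switching.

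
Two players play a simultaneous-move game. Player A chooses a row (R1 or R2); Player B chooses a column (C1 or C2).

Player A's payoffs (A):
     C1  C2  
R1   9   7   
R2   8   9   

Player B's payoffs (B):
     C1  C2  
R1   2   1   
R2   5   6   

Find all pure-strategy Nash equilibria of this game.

(R1, C1) and (R2, C2)

Find each player's best response to every opponent strategy; NE are the intersections.
Player A's best responses — vs C1: R1 (payoff 9); vs C2: R2 (payoff 9).
Player B's best responses — vs R1: C1 (payoff 2); vs R2: C2 (payoff 6).
Mutual best responses occur at (R1, C1) and (R2, C2); at each, neither player gains by switching.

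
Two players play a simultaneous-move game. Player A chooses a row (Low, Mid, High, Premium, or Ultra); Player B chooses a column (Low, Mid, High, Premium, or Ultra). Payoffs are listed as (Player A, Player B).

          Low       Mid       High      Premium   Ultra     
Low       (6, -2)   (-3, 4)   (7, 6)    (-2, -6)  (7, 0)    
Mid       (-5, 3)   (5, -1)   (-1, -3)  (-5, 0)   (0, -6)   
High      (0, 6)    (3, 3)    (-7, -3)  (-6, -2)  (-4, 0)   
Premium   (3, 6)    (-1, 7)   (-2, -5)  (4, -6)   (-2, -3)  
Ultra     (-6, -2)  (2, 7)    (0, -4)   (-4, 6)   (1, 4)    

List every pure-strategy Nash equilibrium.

A profile is a Nash equilibrium when each player is best-responding to the other.
Player A's best responses — vs Low: Low (payoff 6); vs Mid: Mid (payoff 5); vs High: Low (payoff 7); vs Premium: Premium (payoff 4); vs Ultra: Low (payoff 7).
Player B's best responses — vs Low: High (payoff 6); vs Mid: Low (payoff 3); vs High: Low (payoff 6); vs Premium: Mid (payoff 7); vs Ultra: Mid (payoff 7).
The only mutual best response is (Low, High); neither player gains by switching there.

(Low, High)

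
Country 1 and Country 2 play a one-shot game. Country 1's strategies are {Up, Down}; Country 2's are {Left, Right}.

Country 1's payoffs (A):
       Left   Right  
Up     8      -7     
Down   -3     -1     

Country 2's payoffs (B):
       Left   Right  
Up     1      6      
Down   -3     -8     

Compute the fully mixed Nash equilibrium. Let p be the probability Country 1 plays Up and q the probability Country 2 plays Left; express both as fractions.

p = 1/2, q = 6/17

Each player's mixing probability is pinned down by making the *other* player indifferent.
Country 2 indifferent between Left and Right: p·1 + (1−p)·(-3) = p·6 + (1−p)·(-8) ⟹ (-3) + 4p = (-8) + 14p ⟹ p = 1/2.
Country 1 indifferent between Up and Down: q·8 + (1−q)·(-7) = q·(-3) + (1−q)·(-1) ⟹ (-7) + 15q = (-1) + (-2)q ⟹ q = 6/17.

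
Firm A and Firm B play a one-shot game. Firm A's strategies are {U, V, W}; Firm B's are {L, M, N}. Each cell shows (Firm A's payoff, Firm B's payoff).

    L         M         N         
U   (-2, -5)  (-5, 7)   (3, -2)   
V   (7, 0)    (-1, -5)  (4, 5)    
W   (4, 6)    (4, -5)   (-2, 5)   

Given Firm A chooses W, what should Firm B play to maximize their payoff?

With Firm A fixed at W, Firm B's payoffs are: L → 6, M → -5, N → 5.
The maximum is 6, achieved by L.

L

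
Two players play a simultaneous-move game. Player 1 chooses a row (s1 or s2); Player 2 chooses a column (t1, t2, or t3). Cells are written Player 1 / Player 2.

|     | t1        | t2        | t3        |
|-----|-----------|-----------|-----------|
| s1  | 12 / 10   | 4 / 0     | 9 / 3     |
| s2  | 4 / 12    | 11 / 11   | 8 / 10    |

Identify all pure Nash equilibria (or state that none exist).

Find each player's best response to every opponent strategy; NE are the intersections.
Player 1's best responses — vs t1: s1 (payoff 12); vs t2: s2 (payoff 11); vs t3: s1 (payoff 9).
Player 2's best responses — vs s1: t1 (payoff 10); vs s2: t1 (payoff 12).
The only mutual best response is (s1, t1); neither player gains by switching there.

(s1, t1)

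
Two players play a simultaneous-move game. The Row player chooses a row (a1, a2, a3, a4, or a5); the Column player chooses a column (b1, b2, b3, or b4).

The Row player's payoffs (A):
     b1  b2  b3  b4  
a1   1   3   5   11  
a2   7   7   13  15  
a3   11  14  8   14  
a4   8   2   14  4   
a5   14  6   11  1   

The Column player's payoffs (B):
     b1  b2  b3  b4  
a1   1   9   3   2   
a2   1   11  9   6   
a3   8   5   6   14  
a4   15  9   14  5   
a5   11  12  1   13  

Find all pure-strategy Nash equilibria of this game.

None

Find each player's best response to every opponent strategy; NE are the intersections.
The Row player's best responses — vs b1: a5 (payoff 14); vs b2: a3 (payoff 14); vs b3: a4 (payoff 14); vs b4: a2 (payoff 15).
The Column player's best responses — vs a1: b2 (payoff 9); vs a2: b2 (payoff 11); vs a3: b4 (payoff 14); vs a4: b1 (payoff 15); vs a5: b4 (payoff 13).
No cell has both players best-responding. For instance, the Row player's best reply to b1 is a5, but against a5 the Column player prefers b4 over b1.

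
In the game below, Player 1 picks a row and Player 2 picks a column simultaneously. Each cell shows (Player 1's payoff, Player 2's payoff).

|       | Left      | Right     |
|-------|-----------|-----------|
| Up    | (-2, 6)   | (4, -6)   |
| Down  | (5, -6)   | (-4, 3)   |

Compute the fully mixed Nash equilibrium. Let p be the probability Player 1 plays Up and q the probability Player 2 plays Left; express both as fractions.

p = 3/7, q = 8/15

In a mixed NE each player is indifferent between their pure strategies, so the opponent's mix sets the indifference.
Player 2 indifferent between Left and Right: p·6 + (1−p)·(-6) = p·(-6) + (1−p)·3 ⟹ (-6) + 12p = 3 + (-9)p ⟹ p = 3/7.
Player 1 indifferent between Up and Down: q·(-2) + (1−q)·4 = q·5 + (1−q)·(-4) ⟹ 4 + (-6)q = (-4) + 9q ⟹ q = 8/15.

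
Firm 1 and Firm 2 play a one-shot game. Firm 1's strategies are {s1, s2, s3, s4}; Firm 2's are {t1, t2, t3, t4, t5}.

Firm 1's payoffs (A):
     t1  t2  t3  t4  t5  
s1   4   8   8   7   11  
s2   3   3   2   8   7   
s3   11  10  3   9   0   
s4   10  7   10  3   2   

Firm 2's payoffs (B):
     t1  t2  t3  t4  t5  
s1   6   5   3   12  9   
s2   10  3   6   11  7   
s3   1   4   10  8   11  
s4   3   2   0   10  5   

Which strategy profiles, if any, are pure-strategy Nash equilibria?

A profile is a Nash equilibrium when each player is best-responding to the other.
Firm 1's best responses — vs t1: s3 (payoff 11); vs t2: s3 (payoff 10); vs t3: s4 (payoff 10); vs t4: s3 (payoff 9); vs t5: s1 (payoff 11).
Firm 2's best responses — vs s1: t4 (payoff 12); vs s2: t4 (payoff 11); vs s3: t5 (payoff 11); vs s4: t4 (payoff 10).
No cell has both players best-responding. For instance, Firm 1's best reply to t5 is s1, but against s1 Firm 2 prefers t4 over t5.

None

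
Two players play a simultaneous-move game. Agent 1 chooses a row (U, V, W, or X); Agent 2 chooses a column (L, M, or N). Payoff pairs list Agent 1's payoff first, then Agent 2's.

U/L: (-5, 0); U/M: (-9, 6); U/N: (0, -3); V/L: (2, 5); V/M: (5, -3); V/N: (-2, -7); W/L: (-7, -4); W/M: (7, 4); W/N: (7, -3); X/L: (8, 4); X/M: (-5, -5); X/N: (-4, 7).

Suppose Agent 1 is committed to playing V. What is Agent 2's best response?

With Agent 1 fixed at V, Agent 2's payoffs are: L → 5, M → -3, N → -7.
The maximum is 5, achieved by L.

L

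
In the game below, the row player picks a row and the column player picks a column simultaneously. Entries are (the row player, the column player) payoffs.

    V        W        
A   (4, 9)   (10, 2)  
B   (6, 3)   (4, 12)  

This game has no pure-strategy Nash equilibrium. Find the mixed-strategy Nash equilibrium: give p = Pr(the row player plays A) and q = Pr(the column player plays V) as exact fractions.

p = 9/16, q = 3/4

In a mixed NE each player is indifferent between their pure strategies, so the opponent's mix sets the indifference.
The column player indifferent between V and W: p·9 + (1−p)·3 = p·2 + (1−p)·12 ⟹ 3 + 6p = 12 + (-10)p ⟹ p = 9/16.
The row player indifferent between A and B: q·4 + (1−q)·10 = q·6 + (1−q)·4 ⟹ 10 + (-6)q = 4 + 2q ⟹ q = 3/4.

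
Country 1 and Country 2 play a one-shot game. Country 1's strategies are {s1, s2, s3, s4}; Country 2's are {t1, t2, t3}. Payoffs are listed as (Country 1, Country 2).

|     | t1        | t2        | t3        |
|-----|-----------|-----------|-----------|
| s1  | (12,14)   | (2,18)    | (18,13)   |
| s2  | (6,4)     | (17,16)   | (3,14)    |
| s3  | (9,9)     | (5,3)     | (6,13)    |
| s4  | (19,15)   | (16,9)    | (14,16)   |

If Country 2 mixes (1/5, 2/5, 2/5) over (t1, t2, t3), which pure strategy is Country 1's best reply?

s4

Country 1's best reply maximizes expected payoff against the mix.
s1: (1/5)·12 + (2/5)·2 + (2/5)·18 = 52/5
s2: (1/5)·6 + (2/5)·17 + (2/5)·3 = 46/5
s3: (1/5)·9 + (2/5)·5 + (2/5)·6 = 31/5
s4: (1/5)·19 + (2/5)·16 + (2/5)·14 = 79/5
Highest expected payoff is 79/5, from s4.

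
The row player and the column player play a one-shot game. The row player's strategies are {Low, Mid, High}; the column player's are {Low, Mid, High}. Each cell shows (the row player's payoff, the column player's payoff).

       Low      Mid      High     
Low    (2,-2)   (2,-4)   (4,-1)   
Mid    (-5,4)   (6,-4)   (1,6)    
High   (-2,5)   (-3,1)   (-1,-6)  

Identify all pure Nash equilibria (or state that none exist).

Find each player's best response to every opponent strategy; NE are the intersections.
The row player's best responses — vs Low: Low (payoff 2); vs Mid: Mid (payoff 6); vs High: Low (payoff 4).
The column player's best responses — vs Low: High (payoff -1); vs Mid: High (payoff 6); vs High: Low (payoff 5).
The only mutual best response is (Low, High); neither player gains by switching there.

(Low, High)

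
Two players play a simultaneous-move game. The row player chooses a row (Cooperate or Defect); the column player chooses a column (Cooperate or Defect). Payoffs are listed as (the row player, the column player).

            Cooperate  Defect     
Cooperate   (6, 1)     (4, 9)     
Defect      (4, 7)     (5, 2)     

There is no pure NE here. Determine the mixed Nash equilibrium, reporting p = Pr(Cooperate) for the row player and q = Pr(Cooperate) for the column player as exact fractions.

p = 5/13, q = 1/3

In a mixed NE each player is indifferent between their pure strategies, so the opponent's mix sets the indifference.
The column player indifferent between Cooperate and Defect: p·1 + (1−p)·7 = p·9 + (1−p)·2 ⟹ 7 + (-6)p = 2 + 7p ⟹ p = 5/13.
The row player indifferent between Cooperate and Defect: q·6 + (1−q)·4 = q·4 + (1−q)·5 ⟹ 4 + 2q = 5 + (-1)q ⟹ q = 1/3.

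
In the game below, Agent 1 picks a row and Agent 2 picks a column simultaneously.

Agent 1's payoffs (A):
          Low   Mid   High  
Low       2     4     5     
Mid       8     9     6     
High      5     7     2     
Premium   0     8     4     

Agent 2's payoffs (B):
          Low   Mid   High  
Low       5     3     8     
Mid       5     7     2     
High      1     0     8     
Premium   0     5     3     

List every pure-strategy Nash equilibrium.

(Mid, Mid)

Find each player's best response to every opponent strategy; NE are the intersections.
Agent 1's best responses — vs Low: Mid (payoff 8); vs Mid: Mid (payoff 9); vs High: Mid (payoff 6).
Agent 2's best responses — vs Low: High (payoff 8); vs Mid: Mid (payoff 7); vs High: High (payoff 8); vs Premium: Mid (payoff 5).
The only mutual best response is (Mid, Mid); neither player gains by switching there.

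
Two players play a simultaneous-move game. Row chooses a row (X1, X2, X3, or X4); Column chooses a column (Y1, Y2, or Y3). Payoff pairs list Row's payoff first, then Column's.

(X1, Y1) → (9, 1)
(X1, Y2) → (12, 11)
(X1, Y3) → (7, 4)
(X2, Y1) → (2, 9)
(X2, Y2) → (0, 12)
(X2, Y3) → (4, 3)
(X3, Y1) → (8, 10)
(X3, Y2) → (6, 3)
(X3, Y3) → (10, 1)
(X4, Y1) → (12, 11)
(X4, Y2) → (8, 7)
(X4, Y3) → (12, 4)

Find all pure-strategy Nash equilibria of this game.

(X1, Y2) and (X4, Y1)

Find each player's best response to every opponent strategy; NE are the intersections.
Row's best responses — vs Y1: X4 (payoff 12); vs Y2: X1 (payoff 12); vs Y3: X4 (payoff 12).
Column's best responses — vs X1: Y2 (payoff 11); vs X2: Y2 (payoff 12); vs X3: Y1 (payoff 10); vs X4: Y1 (payoff 11).
Mutual best responses occur at (X1, Y2) and (X4, Y1); at each, neither player gains by switching.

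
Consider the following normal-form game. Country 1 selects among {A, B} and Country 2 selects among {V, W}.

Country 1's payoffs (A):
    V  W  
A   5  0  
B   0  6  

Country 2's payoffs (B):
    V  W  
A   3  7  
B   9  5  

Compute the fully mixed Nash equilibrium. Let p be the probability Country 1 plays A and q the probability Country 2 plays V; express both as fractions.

p = 1/2, q = 6/11

In a mixed NE each player is indifferent between their pure strategies, so the opponent's mix sets the indifference.
Country 2 indifferent between V and W: p·3 + (1−p)·9 = p·7 + (1−p)·5 ⟹ 9 + (-6)p = 5 + 2p ⟹ p = 1/2.
Country 1 indifferent between A and B: q·5 + (1−q)·0 = q·0 + (1−q)·6 ⟹ 0 + 5q = 6 + (-6)q ⟹ q = 6/11.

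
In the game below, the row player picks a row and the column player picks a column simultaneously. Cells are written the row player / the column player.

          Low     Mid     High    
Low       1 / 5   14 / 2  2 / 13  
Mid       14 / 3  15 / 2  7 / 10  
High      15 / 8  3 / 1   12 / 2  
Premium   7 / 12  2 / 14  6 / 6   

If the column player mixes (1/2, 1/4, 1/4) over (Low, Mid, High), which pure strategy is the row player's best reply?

Compute the row player's expected payoff from each pure strategy against the given mix.
Low: (1/2)·1 + (1/4)·14 + (1/4)·2 = 9/2
Mid: (1/2)·14 + (1/4)·15 + (1/4)·7 = 25/2
High: (1/2)·15 + (1/4)·3 + (1/4)·12 = 45/4
Premium: (1/2)·7 + (1/4)·2 + (1/4)·6 = 11/2
Highest expected payoff is 25/2, from Mid.

Mid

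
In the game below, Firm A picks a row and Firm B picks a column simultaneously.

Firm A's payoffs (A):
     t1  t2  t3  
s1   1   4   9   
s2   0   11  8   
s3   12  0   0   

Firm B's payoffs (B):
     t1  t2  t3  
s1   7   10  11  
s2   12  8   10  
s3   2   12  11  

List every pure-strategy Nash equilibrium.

(s1, t3)

Find each player's best response to every opponent strategy; NE are the intersections.
Firm A's best responses — vs t1: s3 (payoff 12); vs t2: s2 (payoff 11); vs t3: s1 (payoff 9).
Firm B's best responses — vs s1: t3 (payoff 11); vs s2: t1 (payoff 12); vs s3: t2 (payoff 12).
The only mutual best response is (s1, t3); neither player gains by switching there.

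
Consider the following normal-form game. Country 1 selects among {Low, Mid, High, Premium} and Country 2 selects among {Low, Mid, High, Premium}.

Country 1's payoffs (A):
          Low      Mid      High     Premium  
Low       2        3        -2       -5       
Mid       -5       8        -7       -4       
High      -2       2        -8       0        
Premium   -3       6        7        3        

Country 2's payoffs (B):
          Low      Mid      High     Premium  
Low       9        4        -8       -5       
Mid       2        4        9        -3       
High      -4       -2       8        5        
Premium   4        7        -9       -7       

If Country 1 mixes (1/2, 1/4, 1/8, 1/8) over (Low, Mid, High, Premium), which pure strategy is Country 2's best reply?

Compute Country 2's expected payoff from each pure strategy against the given mix.
Low: (1/2)·9 + (1/4)·2 + (1/8)·(-4) + (1/8)·4 = 5
Mid: (1/2)·4 + (1/4)·4 + (1/8)·(-2) + (1/8)·7 = 29/8
High: (1/2)·(-8) + (1/4)·9 + (1/8)·8 + (1/8)·(-9) = -15/8
Premium: (1/2)·(-5) + (1/4)·(-3) + (1/8)·5 + (1/8)·(-7) = -7/2
Highest expected payoff is 5, from Low.

Low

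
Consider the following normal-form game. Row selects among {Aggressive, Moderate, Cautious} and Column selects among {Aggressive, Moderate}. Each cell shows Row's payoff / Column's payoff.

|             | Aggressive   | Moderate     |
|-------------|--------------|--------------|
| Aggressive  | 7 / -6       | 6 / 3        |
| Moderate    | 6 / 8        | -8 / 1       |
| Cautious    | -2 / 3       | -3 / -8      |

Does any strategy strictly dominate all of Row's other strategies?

Aggressive

A strategy is strictly dominant if it gives Row a strictly higher payoff than every other strategy, against every choice by the opponent.
Aggressive strictly dominates: vs Aggressive: 7 > each of {6, -2}; vs Moderate: 6 > each of {-8, -3}.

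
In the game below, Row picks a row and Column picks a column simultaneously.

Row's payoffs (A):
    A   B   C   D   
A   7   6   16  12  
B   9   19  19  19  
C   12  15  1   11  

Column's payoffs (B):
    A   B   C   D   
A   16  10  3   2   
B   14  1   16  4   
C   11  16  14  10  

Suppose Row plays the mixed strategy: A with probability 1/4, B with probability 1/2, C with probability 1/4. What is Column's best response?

A

Column's best reply maximizes expected payoff against the mix.
A: (1/4)·16 + (1/2)·14 + (1/4)·11 = 55/4
B: (1/4)·10 + (1/2)·1 + (1/4)·16 = 7
C: (1/4)·3 + (1/2)·16 + (1/4)·14 = 49/4
D: (1/4)·2 + (1/2)·4 + (1/4)·10 = 5
Highest expected payoff is 55/4, from A.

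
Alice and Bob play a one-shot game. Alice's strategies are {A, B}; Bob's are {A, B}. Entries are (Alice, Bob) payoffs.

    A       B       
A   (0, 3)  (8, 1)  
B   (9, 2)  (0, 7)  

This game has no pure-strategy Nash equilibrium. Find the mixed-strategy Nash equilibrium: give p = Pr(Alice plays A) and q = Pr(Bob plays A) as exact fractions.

In a mixed NE each player is indifferent between their pure strategies, so the opponent's mix sets the indifference.
Bob indifferent between A and B: p·3 + (1−p)·2 = p·1 + (1−p)·7 ⟹ 2 + 1p = 7 + (-6)p ⟹ p = 5/7.
Alice indifferent between A and B: q·0 + (1−q)·8 = q·9 + (1−q)·0 ⟹ 8 + (-8)q = 0 + 9q ⟹ q = 8/17.

p = 5/7, q = 8/17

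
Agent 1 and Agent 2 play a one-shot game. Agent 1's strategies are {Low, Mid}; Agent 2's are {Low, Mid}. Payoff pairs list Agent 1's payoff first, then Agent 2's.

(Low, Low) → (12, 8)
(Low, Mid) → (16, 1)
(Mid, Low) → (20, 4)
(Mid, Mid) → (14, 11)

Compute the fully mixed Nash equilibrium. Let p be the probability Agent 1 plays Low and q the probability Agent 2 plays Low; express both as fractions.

In a mixed NE each player is indifferent between their pure strategies, so the opponent's mix sets the indifference.
Agent 2 indifferent between Low and Mid: p·8 + (1−p)·4 = p·1 + (1−p)·11 ⟹ 4 + 4p = 11 + (-10)p ⟹ p = 1/2.
Agent 1 indifferent between Low and Mid: q·12 + (1−q)·16 = q·20 + (1−q)·14 ⟹ 16 + (-4)q = 14 + 6q ⟹ q = 1/5.

p = 1/2, q = 1/5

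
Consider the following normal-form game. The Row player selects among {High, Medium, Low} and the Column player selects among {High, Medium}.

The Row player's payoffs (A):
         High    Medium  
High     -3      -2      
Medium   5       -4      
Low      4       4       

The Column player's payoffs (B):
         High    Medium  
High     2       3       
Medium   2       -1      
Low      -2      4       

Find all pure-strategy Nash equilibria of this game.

A profile is a Nash equilibrium when each player is best-responding to the other.
The Row player's best responses — vs High: Medium (payoff 5); vs Medium: Low (payoff 4).
The Column player's best responses — vs High: Medium (payoff 3); vs Medium: High (payoff 2); vs Low: Medium (payoff 4).
Mutual best responses occur at (Medium, High) and (Low, Medium); at each, neither player gains by switching.

(Medium, High) and (Low, Medium)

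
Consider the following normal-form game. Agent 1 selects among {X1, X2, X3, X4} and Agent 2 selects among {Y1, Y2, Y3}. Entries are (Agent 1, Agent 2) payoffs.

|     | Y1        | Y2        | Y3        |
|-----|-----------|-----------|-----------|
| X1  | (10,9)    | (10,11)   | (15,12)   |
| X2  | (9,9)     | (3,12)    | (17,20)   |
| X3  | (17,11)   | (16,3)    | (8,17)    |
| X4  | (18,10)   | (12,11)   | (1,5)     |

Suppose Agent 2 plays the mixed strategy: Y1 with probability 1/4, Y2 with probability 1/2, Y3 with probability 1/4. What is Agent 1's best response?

X3

Agent 1's best reply maximizes expected payoff against the mix.
X1: (1/4)·10 + (1/2)·10 + (1/4)·15 = 45/4
X2: (1/4)·9 + (1/2)·3 + (1/4)·17 = 8
X3: (1/4)·17 + (1/2)·16 + (1/4)·8 = 57/4
X4: (1/4)·18 + (1/2)·12 + (1/4)·1 = 43/4
Highest expected payoff is 57/4, from X3.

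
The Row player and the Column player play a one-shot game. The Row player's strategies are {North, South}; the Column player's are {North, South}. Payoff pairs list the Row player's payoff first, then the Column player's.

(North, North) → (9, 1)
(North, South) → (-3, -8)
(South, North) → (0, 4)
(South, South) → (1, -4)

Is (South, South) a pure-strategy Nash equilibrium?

No

Holding the Column player at South: the Row player gets 1 from South, versus -3 from North. No profitable deviation for the Row player.
Holding the Row player at South: the Column player gets -4 from South but could get 4 by switching to North. The Column player has a profitable deviation.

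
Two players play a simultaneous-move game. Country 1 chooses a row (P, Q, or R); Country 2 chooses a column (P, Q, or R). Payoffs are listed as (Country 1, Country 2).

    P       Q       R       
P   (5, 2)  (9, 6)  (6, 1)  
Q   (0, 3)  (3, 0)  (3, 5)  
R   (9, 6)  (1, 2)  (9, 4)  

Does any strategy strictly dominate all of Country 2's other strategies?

Check whether one of Country 2's strategies beats all alternatives regardless of what the opponent does.
P is not dominant: against P, Q gives 6 > 2.
Q is not dominant: against Q, P gives 3 > 0.
R is not dominant: against P, P gives 2 > 1.
No single strategy is best against every opponent action.

None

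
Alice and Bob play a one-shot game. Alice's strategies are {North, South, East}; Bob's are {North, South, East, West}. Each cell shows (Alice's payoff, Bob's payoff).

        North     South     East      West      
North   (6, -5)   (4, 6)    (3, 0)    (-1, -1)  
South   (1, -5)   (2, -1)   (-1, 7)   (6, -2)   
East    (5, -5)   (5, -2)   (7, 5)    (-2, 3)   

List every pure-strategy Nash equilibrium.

A profile is a Nash equilibrium when each player is best-responding to the other.
Alice's best responses — vs North: North (payoff 6); vs South: East (payoff 5); vs East: East (payoff 7); vs West: South (payoff 6).
Bob's best responses — vs North: South (payoff 6); vs South: East (payoff 7); vs East: East (payoff 5).
The only mutual best response is (East, East); neither player gains by switching there.

(East, East)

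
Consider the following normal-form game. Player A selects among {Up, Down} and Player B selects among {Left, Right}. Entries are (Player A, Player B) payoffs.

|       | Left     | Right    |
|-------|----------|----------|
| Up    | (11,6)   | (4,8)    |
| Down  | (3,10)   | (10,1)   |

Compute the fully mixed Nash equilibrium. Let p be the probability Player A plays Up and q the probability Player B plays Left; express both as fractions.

p = 9/11, q = 3/7

Each player's mixing probability is pinned down by making the *other* player indifferent.
Player B indifferent between Left and Right: p·6 + (1−p)·10 = p·8 + (1−p)·1 ⟹ 10 + (-4)p = 1 + 7p ⟹ p = 9/11.
Player A indifferent between Up and Down: q·11 + (1−q)·4 = q·3 + (1−q)·10 ⟹ 4 + 7q = 10 + (-7)q ⟹ q = 3/7.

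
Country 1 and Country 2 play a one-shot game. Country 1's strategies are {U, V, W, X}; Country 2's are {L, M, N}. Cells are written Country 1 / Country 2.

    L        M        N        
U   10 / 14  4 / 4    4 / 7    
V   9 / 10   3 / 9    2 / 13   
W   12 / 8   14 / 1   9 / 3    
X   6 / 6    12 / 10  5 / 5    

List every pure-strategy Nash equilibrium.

Find each player's best response to every opponent strategy; NE are the intersections.
Country 1's best responses — vs L: W (payoff 12); vs M: W (payoff 14); vs N: W (payoff 9).
Country 2's best responses — vs U: L (payoff 14); vs V: N (payoff 13); vs W: L (payoff 8); vs X: M (payoff 10).
The only mutual best response is (W, L); neither player gains by switching there.

(W, L)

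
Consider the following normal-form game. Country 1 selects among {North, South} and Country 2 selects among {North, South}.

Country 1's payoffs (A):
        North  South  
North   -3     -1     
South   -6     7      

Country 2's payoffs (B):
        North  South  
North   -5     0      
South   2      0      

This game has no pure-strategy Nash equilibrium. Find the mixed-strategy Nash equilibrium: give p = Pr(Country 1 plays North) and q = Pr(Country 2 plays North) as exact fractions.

Each player's mixing probability is pinned down by making the *other* player indifferent.
Country 2 indifferent between North and South: p·(-5) + (1−p)·2 = p·0 + (1−p)·0 ⟹ 2 + (-7)p = 0 + 0p ⟹ p = 2/7.
Country 1 indifferent between North and South: q·(-3) + (1−q)·(-1) = q·(-6) + (1−q)·7 ⟹ (-1) + (-2)q = 7 + (-13)q ⟹ q = 8/11.

p = 2/7, q = 8/11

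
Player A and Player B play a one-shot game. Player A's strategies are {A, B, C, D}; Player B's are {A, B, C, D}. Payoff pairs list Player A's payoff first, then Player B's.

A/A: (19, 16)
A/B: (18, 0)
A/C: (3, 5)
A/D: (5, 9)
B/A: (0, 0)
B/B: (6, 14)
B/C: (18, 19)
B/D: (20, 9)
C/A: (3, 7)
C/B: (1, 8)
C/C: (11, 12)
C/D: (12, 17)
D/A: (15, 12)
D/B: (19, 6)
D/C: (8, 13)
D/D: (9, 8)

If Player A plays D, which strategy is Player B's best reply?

With Player A fixed at D, Player B's payoffs are: A → 12, B → 6, C → 13, D → 8.
The maximum is 13, achieved by C.

C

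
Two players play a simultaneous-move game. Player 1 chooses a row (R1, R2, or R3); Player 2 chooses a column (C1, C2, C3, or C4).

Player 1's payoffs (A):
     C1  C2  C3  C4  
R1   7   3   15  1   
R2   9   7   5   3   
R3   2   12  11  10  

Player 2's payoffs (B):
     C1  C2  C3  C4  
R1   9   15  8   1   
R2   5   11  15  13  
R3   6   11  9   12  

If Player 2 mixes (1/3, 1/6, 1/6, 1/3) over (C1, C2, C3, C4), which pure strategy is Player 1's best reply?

R3

Player 1's best reply maximizes expected payoff against the mix.
R1: (1/3)·7 + (1/6)·3 + (1/6)·15 + (1/3)·1 = 17/3
R2: (1/3)·9 + (1/6)·7 + (1/6)·5 + (1/3)·3 = 6
R3: (1/3)·2 + (1/6)·12 + (1/6)·11 + (1/3)·10 = 47/6
Highest expected payoff is 47/6, from R3.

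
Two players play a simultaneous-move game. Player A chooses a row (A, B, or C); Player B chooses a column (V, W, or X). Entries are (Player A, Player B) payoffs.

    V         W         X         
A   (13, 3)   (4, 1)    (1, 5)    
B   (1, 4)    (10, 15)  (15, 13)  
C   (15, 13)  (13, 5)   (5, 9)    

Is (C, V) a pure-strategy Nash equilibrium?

Holding Player B at V: Player A gets 15 from C, versus 13 from A, 1 from B. No profitable deviation for Player A.
Holding Player A at C: Player B gets 13 from V, versus 5 from W, 9 from X. No profitable deviation for Player B either.

Yes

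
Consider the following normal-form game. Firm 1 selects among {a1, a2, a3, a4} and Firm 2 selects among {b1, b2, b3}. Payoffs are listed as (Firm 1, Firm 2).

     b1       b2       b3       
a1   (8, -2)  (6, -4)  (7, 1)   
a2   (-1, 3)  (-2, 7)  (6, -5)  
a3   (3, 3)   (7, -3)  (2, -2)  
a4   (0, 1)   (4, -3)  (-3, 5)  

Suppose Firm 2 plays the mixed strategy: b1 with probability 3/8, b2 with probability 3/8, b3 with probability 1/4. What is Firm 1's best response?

Firm 1's best reply maximizes expected payoff against the mix.
a1: (3/8)·8 + (3/8)·6 + (1/4)·7 = 7
a2: (3/8)·(-1) + (3/8)·(-2) + (1/4)·6 = 3/8
a3: (3/8)·3 + (3/8)·7 + (1/4)·2 = 17/4
a4: (3/8)·0 + (3/8)·4 + (1/4)·(-3) = 3/4
Highest expected payoff is 7, from a1.

a1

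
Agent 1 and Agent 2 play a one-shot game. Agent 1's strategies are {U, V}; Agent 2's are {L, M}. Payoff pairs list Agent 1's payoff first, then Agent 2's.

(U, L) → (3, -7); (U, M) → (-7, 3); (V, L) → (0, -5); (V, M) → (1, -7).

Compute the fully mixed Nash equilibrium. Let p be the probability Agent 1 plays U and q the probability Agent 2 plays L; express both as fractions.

Each player's mixing probability is pinned down by making the *other* player indifferent.
Agent 2 indifferent between L and M: p·(-7) + (1−p)·(-5) = p·3 + (1−p)·(-7) ⟹ (-5) + (-2)p = (-7) + 10p ⟹ p = 1/6.
Agent 1 indifferent between U and V: q·3 + (1−q)·(-7) = q·0 + (1−q)·1 ⟹ (-7) + 10q = 1 + (-1)q ⟹ q = 8/11.

p = 1/6, q = 8/11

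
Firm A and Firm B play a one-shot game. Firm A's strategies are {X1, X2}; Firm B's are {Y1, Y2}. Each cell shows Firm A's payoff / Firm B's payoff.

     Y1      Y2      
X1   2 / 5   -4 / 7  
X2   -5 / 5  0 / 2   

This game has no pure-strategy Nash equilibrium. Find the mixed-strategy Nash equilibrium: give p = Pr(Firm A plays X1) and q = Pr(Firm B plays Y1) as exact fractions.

p = 3/5, q = 4/11

In a mixed NE each player is indifferent between their pure strategies, so the opponent's mix sets the indifference.
Firm B indifferent between Y1 and Y2: p·5 + (1−p)·5 = p·7 + (1−p)·2 ⟹ 5 + 0p = 2 + 5p ⟹ p = 3/5.
Firm A indifferent between X1 and X2: q·2 + (1−q)·(-4) = q·(-5) + (1−q)·0 ⟹ (-4) + 6q = 0 + (-5)q ⟹ q = 4/11.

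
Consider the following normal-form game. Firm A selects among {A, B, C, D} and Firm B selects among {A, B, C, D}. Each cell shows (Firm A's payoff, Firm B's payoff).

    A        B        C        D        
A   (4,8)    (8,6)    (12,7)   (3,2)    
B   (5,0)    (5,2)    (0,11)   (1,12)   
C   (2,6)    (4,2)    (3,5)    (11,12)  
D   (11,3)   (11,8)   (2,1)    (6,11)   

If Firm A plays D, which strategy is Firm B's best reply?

With Firm A fixed at D, Firm B's payoffs are: A → 3, B → 8, C → 1, D → 11.
The maximum is 11, achieved by D.

D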